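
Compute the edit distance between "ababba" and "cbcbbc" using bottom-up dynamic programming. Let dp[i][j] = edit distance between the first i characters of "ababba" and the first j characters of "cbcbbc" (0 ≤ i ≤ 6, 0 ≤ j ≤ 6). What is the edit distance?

   ''  c  b  c  b  b  c
''  0  1  2  3  4  5  6
 a  1  1  2  3  4  5  6
 b  2  2  1  2  3  4  5
 a  3  3  2  2  3  4  5
 b  4  4  3  3  2  3  4
 b  5  5  4  4  3  2  3
 a  6  6  5  5  4  3  3

3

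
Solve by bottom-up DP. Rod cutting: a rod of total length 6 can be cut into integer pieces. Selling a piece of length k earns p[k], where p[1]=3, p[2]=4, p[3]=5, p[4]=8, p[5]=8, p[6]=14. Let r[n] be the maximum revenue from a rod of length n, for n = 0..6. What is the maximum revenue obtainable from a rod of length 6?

   n    0    1    2    3    4    5    6
r[n]    0    3    6    9   12   15   18

18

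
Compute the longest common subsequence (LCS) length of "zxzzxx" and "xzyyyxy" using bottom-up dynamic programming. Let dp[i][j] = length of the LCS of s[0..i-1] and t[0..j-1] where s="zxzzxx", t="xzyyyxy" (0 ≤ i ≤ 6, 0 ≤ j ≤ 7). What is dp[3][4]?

2

   ''  x  z  y  y  y  x  y
''  0  0  0  0  0  0  0  0
 z  0  0  1  1  1  1  1  1
 x  0  1  1  1  1  1  2  2
 z  0  1  2  2  2  2  2  2
 z  0  1  2  2  2  2  2  2
 x  0  1  2  2  2  2  3  3
 x  0  1  2  2  2  2  3  3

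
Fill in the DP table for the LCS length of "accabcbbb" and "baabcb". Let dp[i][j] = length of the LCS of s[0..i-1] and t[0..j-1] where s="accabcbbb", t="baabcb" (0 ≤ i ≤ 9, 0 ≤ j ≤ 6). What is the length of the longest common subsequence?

   ''  b  a  a  b  c  b
''  0  0  0  0  0  0  0
 a  0  0  1  1  1  1  1
 c  0  0  1  1  1  2  2
 c  0  0  1  1  1  2  2
 a  0  0  1  2  2  2  2
 b  0  1  1  2  3  3  3
 c  0  1  1  2  3  4  4
 b  0  1  1  2  3  4  5
 b  0  1  1  2  3  4  5
 b  0  1  1  2  3  4  5

5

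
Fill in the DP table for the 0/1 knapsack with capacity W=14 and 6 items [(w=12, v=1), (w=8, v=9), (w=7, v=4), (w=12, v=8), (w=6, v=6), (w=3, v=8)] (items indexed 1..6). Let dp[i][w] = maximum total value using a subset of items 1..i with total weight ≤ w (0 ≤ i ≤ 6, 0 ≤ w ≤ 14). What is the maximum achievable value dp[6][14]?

i\w   0   1   2   3   4   5   6   7   8   9  10  11  12  13  14
  0   0   0   0   0   0   0   0   0   0   0   0   0   0   0   0
  1   0   0   0   0   0   0   0   0   0   0   0   0   1   1   1
  2   0   0   0   0   0   0   0   0   9   9   9   9   9   9   9
  3   0   0   0   0   0   0   0   4   9   9   9   9   9   9   9
  4   0   0   0   0   0   0   0   4   9   9   9   9   9   9   9
  5   0   0   0   0   0   0   6   6   9   9   9   9   9  10  15
  6   0   0   0   8   8   8   8   8   9  14  14  17  17  17  17

17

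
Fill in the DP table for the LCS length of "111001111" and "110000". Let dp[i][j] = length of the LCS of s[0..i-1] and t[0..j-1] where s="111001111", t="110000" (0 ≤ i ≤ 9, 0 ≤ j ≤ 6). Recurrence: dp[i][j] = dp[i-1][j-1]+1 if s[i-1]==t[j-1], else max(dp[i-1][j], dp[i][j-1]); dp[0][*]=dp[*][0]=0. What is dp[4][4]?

   ''  1  1  0  0  0  0
''  0  0  0  0  0  0  0
 1  0  1  1  1  1  1  1
 1  0  1  2  2  2  2  2
 1  0  1  2  2  2  2  2
 0  0  1  2  3  3  3  3
 0  0  1  2  3  4  4  4
 1  0  1  2  3  4  4  4
 1  0  1  2  3  4  4  4
 1  0  1  2  3  4  4  4
 1  0  1  2  3  4  4  4

3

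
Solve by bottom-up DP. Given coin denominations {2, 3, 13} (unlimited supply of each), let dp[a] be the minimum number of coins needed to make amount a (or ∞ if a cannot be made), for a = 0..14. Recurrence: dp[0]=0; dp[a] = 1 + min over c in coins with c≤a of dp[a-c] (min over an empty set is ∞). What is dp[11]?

4

 a  0  1  2  3  4  5  6  7  8  9 10 11 12 13 14
dp  0  -  1  1  2  2  2  3  3  3  4  4  4  1  5
(- denotes ∞ / unreachable)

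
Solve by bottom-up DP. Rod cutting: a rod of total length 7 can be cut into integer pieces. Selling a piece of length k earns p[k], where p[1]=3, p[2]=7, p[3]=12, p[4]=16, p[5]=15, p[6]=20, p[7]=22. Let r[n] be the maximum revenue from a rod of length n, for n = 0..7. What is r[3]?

12

   n    0    1    2    3    4    5    6    7
r[n]    0    3    7   12   16   19   24   28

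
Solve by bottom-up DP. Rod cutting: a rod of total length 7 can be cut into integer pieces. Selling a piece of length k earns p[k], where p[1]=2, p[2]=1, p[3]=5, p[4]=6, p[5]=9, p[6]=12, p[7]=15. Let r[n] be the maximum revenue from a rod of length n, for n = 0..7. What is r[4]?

   n    0    1    2    3    4    5    6    7
r[n]    0    2    4    6    8   10   12   15

8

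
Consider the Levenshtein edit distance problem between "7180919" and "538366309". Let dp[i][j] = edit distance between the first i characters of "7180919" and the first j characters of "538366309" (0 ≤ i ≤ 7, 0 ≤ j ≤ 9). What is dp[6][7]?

6

   ''  5  3  8  3  6  6  3  0  9
''  0  1  2  3  4  5  6  7  8  9
 7  1  1  2  3  4  5  6  7  8  9
 1  2  2  2  3  4  5  6  7  8  9
 8  3  3  3  2  3  4  5  6  7  8
 0  4  4  4  3  3  4  5  6  6  7
 9  5  5  5  4  4  4  5  6  7  6
 1  6  6  6  5  5  5  5  6  7  7
 9  7  7  7  6  6  6  6  6  7  7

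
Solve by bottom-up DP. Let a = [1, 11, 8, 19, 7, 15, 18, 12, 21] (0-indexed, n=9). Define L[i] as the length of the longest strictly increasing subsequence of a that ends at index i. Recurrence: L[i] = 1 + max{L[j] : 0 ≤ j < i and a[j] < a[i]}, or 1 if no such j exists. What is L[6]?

   i    0    1    2    3    4    5    6    7    8
a[i]    1   11    8   19    7   15   18   12   21
L[i]    1    2    2    3    2    3    4    3    5

4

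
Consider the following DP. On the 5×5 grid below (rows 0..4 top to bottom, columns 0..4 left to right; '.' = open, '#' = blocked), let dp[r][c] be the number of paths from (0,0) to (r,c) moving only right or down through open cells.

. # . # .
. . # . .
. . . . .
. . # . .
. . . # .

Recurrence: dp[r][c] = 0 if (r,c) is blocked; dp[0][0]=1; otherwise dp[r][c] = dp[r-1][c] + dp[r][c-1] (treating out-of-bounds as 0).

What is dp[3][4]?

r\c   0   1   2   3   4
  0   1   0   0   0   0
  1   1   1   0   0   0
  2   1   2   2   2   2
  3   1   3   0   2   4
  4   1   4   4   0   4

4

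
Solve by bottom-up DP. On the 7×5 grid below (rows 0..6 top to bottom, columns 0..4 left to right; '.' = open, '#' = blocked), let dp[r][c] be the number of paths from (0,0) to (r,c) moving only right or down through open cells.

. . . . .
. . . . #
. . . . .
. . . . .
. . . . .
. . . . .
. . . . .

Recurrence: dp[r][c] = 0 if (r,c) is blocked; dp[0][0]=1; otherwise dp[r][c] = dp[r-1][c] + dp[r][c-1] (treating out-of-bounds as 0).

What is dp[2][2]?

6

r\c   0   1   2   3   4
  0   1   1   1   1   1
  1   1   2   3   4   0
  2   1   3   6  10  10
  3   1   4  10  20  30
  4   1   5  15  35  65
  5   1   6  21  56 121
  6   1   7  28  84 205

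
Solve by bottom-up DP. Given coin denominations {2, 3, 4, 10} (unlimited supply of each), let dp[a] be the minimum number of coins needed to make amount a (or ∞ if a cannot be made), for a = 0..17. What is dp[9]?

3

 a  0  1  2  3  4  5  6  7  8  9 10 11 12 13 14 15 16 17
dp  0  -  1  1  1  2  2  2  2  3  1  3  2  2  2  3  3  3
(- denotes ∞ / unreachable)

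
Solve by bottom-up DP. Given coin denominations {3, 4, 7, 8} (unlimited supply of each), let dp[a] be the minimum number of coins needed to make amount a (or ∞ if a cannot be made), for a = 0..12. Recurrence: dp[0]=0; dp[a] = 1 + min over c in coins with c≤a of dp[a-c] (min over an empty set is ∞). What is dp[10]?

 a  0  1  2  3  4  5  6  7  8  9 10 11 12
dp  0  -  -  1  1  -  2  1  1  3  2  2  2
(- denotes ∞ / unreachable)

2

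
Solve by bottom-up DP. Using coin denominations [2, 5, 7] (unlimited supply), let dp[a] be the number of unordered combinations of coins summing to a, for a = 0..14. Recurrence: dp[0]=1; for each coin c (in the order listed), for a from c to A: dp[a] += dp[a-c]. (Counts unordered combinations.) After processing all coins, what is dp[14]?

4

after  coin     0     1     2     3     4     5     6     7     8     9    10    11    12    13    14
          2     1     0     1     0     1     0     1     0     1     0     1     0     1     0     1
          5     1     0     1     0     1     1     1     1     1     1     2     1     2     1     2
          7     1     0     1     0     1     1     1     2     1     2     2     2     3     2     4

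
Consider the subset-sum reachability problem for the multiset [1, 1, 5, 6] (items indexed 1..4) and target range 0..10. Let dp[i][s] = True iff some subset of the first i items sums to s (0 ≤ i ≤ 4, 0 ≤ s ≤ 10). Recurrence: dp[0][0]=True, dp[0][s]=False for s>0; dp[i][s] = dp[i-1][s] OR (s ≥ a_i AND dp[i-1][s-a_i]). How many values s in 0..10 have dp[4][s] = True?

i\s   0   1   2   3   4   5   6   7   8   9  10
  0   T   F   F   F   F   F   F   F   F   F   F
  1   T   T   F   F   F   F   F   F   F   F   F
  2   T   T   T   F   F   F   F   F   F   F   F
  3   T   T   T   F   F   T   T   T   F   F   F
  4   T   T   T   F   F   T   T   T   T   F   F

7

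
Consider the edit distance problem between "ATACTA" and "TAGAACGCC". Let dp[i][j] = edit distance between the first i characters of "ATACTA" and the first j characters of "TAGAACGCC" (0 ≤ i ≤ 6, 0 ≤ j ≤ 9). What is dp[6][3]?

4

   ''  T  A  G  A  A  C  G  C  C
''  0  1  2  3  4  5  6  7  8  9
 A  1  1  1  2  3  4  5  6  7  8
 T  2  1  2  2  3  4  5  6  7  8
 A  3  2  1  2  2  3  4  5  6  7
 C  4  3  2  2  3  3  3  4  5  6
 T  5  4  3  3  3  4  4  4  5  6
 A  6  5  4  4  3  3  4  5  5  6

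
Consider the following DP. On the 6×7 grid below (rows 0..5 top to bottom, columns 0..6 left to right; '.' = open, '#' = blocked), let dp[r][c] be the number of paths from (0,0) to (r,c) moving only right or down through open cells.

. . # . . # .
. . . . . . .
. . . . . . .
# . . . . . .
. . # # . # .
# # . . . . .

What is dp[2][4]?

9

r\c   0   1   2   3   4   5   6
  0   1   1   0   0   0   0   0
  1   1   2   2   2   2   2   2
  2   1   3   5   7   9  11  13
  3   0   3   8  15  24  35  48
  4   0   3   0   0  24   0  48
  5   0   0   0   0  24  24  72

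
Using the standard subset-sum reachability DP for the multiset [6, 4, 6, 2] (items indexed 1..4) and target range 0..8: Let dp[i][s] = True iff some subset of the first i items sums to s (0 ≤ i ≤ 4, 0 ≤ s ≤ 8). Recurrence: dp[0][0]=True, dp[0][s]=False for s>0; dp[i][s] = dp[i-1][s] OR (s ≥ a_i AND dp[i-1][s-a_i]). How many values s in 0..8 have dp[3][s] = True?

3

i\s   0   1   2   3   4   5   6   7   8
  0   T   F   F   F   F   F   F   F   F
  1   T   F   F   F   F   F   T   F   F
  2   T   F   F   F   T   F   T   F   F
  3   T   F   F   F   T   F   T   F   F
  4   T   F   T   F   T   F   T   F   T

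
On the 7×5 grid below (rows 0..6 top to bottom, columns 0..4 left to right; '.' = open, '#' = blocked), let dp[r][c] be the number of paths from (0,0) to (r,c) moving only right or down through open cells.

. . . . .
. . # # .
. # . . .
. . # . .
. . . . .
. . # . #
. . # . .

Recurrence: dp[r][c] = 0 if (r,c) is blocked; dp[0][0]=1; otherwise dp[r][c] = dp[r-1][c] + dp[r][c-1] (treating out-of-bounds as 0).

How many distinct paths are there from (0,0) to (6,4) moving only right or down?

r\c   0   1   2   3   4
  0   1   1   1   1   1
  1   1   2   0   0   1
  2   1   0   0   0   1
  3   1   1   0   0   1
  4   1   2   2   2   3
  5   1   3   0   2   0
  6   1   4   0   2   2

2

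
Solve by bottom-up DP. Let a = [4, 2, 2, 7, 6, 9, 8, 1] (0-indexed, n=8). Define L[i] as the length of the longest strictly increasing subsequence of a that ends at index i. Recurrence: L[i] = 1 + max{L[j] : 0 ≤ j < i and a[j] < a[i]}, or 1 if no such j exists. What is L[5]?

3

   i    0    1    2    3    4    5    6    7
a[i]    4    2    2    7    6    9    8    1
L[i]    1    1    1    2    2    3    3    1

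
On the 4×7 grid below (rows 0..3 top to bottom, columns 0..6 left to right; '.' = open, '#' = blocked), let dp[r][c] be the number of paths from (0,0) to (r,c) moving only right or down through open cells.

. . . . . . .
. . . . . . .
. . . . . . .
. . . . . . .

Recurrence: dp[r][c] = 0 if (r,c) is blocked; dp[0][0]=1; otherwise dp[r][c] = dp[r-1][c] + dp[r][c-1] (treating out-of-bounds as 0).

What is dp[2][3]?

10

r\c   0   1   2   3   4   5   6
  0   1   1   1   1   1   1   1
  1   1   2   3   4   5   6   7
  2   1   3   6  10  15  21  28
  3   1   4  10  20  35  56  84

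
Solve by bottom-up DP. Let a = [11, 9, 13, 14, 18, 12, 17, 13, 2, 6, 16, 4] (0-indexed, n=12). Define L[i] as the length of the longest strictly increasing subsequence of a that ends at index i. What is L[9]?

2

   i    0    1    2    3    4    5    6    7    8    9   10   11
a[i]   11    9   13   14   18   12   17   13    2    6   16    4
L[i]    1    1    2    3    4    2    4    3    1    2    4    2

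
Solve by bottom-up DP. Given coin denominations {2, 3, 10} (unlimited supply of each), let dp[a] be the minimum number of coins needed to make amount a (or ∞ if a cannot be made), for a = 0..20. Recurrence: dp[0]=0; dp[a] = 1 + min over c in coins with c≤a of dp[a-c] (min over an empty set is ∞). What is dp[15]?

3

 a  0  1  2  3  4  5  6  7  8  9 10 11 12 13 14 15 16 17 18 19 20
dp  0  -  1  1  2  2  2  3  3  3  1  4  2  2  3  3  3  4  4  4  2
(- denotes ∞ / unreachable)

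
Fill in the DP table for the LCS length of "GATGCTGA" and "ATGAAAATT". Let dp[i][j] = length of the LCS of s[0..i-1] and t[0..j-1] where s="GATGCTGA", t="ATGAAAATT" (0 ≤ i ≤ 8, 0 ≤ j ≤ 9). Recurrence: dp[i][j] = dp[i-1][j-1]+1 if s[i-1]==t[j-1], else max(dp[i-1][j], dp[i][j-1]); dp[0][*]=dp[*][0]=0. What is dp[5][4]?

   ''  A  T  G  A  A  A  A  T  T
''  0  0  0  0  0  0  0  0  0  0
 G  0  0  0  1  1  1  1  1  1  1
 A  0  1  1  1  2  2  2  2  2  2
 T  0  1  2  2  2  2  2  2  3  3
 G  0  1  2  3  3  3  3  3  3  3
 C  0  1  2  3  3  3  3  3  3  3
 T  0  1  2  3  3  3  3  3  4  4
 G  0  1  2  3  3  3  3  3  4  4
 A  0  1  2  3  4  4  4  4  4  4

3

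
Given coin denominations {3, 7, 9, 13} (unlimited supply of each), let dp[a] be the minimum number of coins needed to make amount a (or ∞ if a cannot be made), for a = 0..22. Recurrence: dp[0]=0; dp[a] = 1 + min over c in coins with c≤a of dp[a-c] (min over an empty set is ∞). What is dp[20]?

2

 a  0  1  2  3  4  5  6  7  8  9 10 11 12 13 14 15 16 17 18 19 20 21 22
dp  0  -  -  1  -  -  2  1  -  1  2  -  2  1  2  3  2  3  2  3  2  3  2
(- denotes ∞ / unreachable)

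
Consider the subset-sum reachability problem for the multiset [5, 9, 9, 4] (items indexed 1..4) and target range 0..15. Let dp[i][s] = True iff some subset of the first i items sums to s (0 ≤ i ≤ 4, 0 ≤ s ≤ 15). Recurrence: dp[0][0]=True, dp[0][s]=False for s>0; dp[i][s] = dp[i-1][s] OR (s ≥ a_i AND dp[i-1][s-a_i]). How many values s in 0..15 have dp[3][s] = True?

4

i\s   0   1   2   3   4   5   6   7   8   9  10  11  12  13  14  15
  0   T   F   F   F   F   F   F   F   F   F   F   F   F   F   F   F
  1   T   F   F   F   F   T   F   F   F   F   F   F   F   F   F   F
  2   T   F   F   F   F   T   F   F   F   T   F   F   F   F   T   F
  3   T   F   F   F   F   T   F   F   F   T   F   F   F   F   T   F
  4   T   F   F   F   T   T   F   F   F   T   F   F   F   T   T   F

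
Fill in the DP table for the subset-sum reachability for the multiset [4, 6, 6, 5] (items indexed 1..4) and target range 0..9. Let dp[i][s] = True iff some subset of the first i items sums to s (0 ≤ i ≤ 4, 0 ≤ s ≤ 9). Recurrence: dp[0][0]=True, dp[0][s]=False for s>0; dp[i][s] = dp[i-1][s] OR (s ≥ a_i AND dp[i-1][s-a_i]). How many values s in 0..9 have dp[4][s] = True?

5

i\s   0   1   2   3   4   5   6   7   8   9
  0   T   F   F   F   F   F   F   F   F   F
  1   T   F   F   F   T   F   F   F   F   F
  2   T   F   F   F   T   F   T   F   F   F
  3   T   F   F   F   T   F   T   F   F   F
  4   T   F   F   F   T   T   T   F   F   T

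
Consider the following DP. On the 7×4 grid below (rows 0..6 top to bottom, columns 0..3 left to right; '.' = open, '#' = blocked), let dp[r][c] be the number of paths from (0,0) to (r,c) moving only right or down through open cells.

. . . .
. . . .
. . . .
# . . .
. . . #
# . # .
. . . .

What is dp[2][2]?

r\c   0   1   2   3
  0   1   1   1   1
  1   1   2   3   4
  2   1   3   6  10
  3   0   3   9  19
  4   0   3  12   0
  5   0   3   0   0
  6   0   3   3   3

6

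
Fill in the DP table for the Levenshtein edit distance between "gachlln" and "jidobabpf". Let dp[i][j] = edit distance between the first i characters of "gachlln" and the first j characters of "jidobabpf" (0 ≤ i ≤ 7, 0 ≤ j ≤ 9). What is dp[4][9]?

   ''  j  i  d  o  b  a  b  p  f
''  0  1  2  3  4  5  6  7  8  9
 g  1  1  2  3  4  5  6  7  8  9
 a  2  2  2  3  4  5  5  6  7  8
 c  3  3  3  3  4  5  6  6  7  8
 h  4  4  4  4  4  5  6  7  7  8
 l  5  5  5  5  5  5  6  7  8  8
 l  6  6  6  6  6  6  6  7  8  9
 n  7  7  7  7  7  7  7  7  8  9

8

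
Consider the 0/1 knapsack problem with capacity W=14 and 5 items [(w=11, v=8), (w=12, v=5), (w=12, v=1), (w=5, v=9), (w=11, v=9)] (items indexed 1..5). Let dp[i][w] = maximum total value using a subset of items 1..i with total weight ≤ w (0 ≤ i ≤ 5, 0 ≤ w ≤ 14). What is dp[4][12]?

9

i\w   0   1   2   3   4   5   6   7   8   9  10  11  12  13  14
  0   0   0   0   0   0   0   0   0   0   0   0   0   0   0   0
  1   0   0   0   0   0   0   0   0   0   0   0   8   8   8   8
  2   0   0   0   0   0   0   0   0   0   0   0   8   8   8   8
  3   0   0   0   0   0   0   0   0   0   0   0   8   8   8   8
  4   0   0   0   0   0   9   9   9   9   9   9   9   9   9   9
  5   0   0   0   0   0   9   9   9   9   9   9   9   9   9   9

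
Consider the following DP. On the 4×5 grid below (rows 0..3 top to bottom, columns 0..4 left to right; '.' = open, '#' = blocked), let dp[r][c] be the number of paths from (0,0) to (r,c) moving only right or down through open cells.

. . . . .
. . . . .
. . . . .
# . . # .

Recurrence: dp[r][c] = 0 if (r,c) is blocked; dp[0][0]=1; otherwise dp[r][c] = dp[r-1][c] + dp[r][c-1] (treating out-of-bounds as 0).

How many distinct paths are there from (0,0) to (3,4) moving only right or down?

15

r\c   0   1   2   3   4
  0   1   1   1   1   1
  1   1   2   3   4   5
  2   1   3   6  10  15
  3   0   3   9   0  15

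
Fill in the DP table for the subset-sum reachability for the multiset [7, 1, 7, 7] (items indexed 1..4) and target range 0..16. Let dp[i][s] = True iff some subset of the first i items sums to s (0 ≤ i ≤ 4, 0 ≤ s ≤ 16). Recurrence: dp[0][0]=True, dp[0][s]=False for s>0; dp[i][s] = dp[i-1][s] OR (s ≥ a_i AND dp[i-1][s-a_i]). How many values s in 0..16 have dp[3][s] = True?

6

i\s   0   1   2   3   4   5   6   7   8   9  10  11  12  13  14  15  16
  0   T   F   F   F   F   F   F   F   F   F   F   F   F   F   F   F   F
  1   T   F   F   F   F   F   F   T   F   F   F   F   F   F   F   F   F
  2   T   T   F   F   F   F   F   T   T   F   F   F   F   F   F   F   F
  3   T   T   F   F   F   F   F   T   T   F   F   F   F   F   T   T   F
  4   T   T   F   F   F   F   F   T   T   F   F   F   F   F   T   T   F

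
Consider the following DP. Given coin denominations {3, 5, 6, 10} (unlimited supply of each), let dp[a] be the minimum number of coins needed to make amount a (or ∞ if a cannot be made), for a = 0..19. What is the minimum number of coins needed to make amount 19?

 a  0  1  2  3  4  5  6  7  8  9 10 11 12 13 14 15 16 17 18 19
dp  0  -  -  1  -  1  1  -  2  2  1  2  2  2  3  2  2  3  3  3
(- denotes ∞ / unreachable)

3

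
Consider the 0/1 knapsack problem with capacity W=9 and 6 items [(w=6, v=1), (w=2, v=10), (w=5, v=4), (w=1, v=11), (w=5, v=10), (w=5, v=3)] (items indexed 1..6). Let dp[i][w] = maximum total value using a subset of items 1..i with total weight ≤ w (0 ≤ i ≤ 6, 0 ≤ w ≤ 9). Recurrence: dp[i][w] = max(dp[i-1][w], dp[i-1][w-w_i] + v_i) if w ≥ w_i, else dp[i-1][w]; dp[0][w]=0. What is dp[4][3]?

i\w   0   1   2   3   4   5   6   7   8   9
  0   0   0   0   0   0   0   0   0   0   0
  1   0   0   0   0   0   0   1   1   1   1
  2   0   0  10  10  10  10  10  10  11  11
  3   0   0  10  10  10  10  10  14  14  14
  4   0  11  11  21  21  21  21  21  25  25
  5   0  11  11  21  21  21  21  21  31  31
  6   0  11  11  21  21  21  21  21  31  31

21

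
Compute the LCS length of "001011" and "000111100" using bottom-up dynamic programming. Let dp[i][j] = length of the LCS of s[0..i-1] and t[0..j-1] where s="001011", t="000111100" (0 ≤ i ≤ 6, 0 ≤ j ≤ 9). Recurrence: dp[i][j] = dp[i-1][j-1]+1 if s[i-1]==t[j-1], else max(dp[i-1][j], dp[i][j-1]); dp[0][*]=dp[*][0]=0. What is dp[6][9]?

5

   ''  0  0  0  1  1  1  1  0  0
''  0  0  0  0  0  0  0  0  0  0
 0  0  1  1  1  1  1  1  1  1  1
 0  0  1  2  2  2  2  2  2  2  2
 1  0  1  2  2  3  3  3  3  3  3
 0  0  1  2  3  3  3  3  3  4  4
 1  0  1  2  3  4  4  4  4  4  4
 1  0  1  2  3  4  5  5  5  5  5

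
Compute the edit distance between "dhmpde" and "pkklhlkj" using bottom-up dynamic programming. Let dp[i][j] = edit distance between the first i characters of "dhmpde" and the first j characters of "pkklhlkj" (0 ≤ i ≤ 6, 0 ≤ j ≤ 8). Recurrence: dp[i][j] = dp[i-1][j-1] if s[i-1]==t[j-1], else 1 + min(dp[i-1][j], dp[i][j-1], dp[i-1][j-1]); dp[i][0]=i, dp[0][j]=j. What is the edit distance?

8

   ''  p  k  k  l  h  l  k  j
''  0  1  2  3  4  5  6  7  8
 d  1  1  2  3  4  5  6  7  8
 h  2  2  2  3  4  4  5  6  7
 m  3  3  3  3  4  5  5  6  7
 p  4  3  4  4  4  5  6  6  7
 d  5  4  4  5  5  5  6  7  7
 e  6  5  5  5  6  6  6  7  8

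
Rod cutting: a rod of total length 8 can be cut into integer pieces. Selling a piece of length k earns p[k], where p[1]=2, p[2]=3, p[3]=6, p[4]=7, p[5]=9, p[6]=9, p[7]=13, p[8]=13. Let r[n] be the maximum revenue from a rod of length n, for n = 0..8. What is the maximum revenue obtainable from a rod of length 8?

16

   n    0    1    2    3    4    5    6    7    8
r[n]    0    2    4    6    8   10   12   14   16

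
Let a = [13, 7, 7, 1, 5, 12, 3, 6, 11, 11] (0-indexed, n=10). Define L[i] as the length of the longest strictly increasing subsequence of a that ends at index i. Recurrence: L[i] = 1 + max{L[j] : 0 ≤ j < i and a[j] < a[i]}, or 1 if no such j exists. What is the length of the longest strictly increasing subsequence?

   i    0    1    2    3    4    5    6    7    8    9
a[i]   13    7    7    1    5   12    3    6   11   11
L[i]    1    1    1    1    2    3    2    3    4    4

4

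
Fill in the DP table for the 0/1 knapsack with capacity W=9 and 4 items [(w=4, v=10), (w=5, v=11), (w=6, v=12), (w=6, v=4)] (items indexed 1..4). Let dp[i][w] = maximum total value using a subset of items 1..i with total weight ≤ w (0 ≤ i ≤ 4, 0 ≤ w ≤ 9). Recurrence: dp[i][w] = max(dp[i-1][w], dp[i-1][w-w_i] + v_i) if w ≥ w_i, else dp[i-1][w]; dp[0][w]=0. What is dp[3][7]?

12

i\w   0   1   2   3   4   5   6   7   8   9
  0   0   0   0   0   0   0   0   0   0   0
  1   0   0   0   0  10  10  10  10  10  10
  2   0   0   0   0  10  11  11  11  11  21
  3   0   0   0   0  10  11  12  12  12  21
  4   0   0   0   0  10  11  12  12  12  21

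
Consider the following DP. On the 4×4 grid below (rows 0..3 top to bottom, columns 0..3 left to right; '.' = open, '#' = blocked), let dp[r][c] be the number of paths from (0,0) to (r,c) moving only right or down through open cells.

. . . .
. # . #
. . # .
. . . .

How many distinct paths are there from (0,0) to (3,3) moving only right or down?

r\c   0   1   2   3
  0   1   1   1   1
  1   1   0   1   0
  2   1   1   0   0
  3   1   2   2   2

2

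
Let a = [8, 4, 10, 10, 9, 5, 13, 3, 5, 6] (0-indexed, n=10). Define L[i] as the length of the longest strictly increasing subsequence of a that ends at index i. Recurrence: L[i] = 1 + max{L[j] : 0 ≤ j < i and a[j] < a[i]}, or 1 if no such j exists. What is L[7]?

   i    0    1    2    3    4    5    6    7    8    9
a[i]    8    4   10   10    9    5   13    3    5    6
L[i]    1    1    2    2    2    2    3    1    2    3

1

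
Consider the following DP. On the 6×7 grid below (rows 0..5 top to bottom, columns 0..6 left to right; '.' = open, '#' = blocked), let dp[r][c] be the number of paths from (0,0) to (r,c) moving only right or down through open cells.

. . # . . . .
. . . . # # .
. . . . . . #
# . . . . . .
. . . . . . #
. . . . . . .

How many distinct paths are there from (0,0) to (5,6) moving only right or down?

165

r\c   0   1   2   3   4   5   6
  0   1   1   0   0   0   0   0
  1   1   2   2   2   0   0   0
  2   1   3   5   7   7   7   0
  3   0   3   8  15  22  29  29
  4   0   3  11  26  48  77   0
  5   0   3  14  40  88 165 165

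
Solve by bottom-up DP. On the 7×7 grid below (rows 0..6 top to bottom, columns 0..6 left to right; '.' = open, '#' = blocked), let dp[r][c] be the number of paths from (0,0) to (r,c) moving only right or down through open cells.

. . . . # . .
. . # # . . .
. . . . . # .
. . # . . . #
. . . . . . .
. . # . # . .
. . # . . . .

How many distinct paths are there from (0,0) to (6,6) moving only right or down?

68

r\c   0   1   2   3   4   5   6
  0   1   1   1   1   0   0   0
  1   1   2   0   0   0   0   0
  2   1   3   3   3   3   0   0
  3   1   4   0   3   6   6   0
  4   1   5   5   8  14  20  20
  5   1   6   0   8   0  20  40
  6   1   7   0   8   8  28  68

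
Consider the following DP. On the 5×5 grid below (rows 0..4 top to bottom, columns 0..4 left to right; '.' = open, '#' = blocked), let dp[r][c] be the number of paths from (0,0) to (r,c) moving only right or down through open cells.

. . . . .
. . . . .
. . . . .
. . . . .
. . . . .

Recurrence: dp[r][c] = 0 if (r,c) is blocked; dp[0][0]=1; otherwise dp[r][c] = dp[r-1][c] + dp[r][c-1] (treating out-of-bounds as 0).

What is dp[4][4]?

70

r\c   0   1   2   3   4
  0   1   1   1   1   1
  1   1   2   3   4   5
  2   1   3   6  10  15
  3   1   4  10  20  35
  4   1   5  15  35  70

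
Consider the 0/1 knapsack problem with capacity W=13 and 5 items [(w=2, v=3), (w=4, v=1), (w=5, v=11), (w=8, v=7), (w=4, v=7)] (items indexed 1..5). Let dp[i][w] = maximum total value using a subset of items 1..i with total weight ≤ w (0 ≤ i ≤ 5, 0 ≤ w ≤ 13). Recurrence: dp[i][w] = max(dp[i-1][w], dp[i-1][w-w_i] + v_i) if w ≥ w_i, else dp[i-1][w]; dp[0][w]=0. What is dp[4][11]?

15

i\w   0   1   2   3   4   5   6   7   8   9  10  11  12  13
  0   0   0   0   0   0   0   0   0   0   0   0   0   0   0
  1   0   0   3   3   3   3   3   3   3   3   3   3   3   3
  2   0   0   3   3   3   3   4   4   4   4   4   4   4   4
  3   0   0   3   3   3  11  11  14  14  14  14  15  15  15
  4   0   0   3   3   3  11  11  14  14  14  14  15  15  18
  5   0   0   3   3   7  11  11  14  14  18  18  21  21  21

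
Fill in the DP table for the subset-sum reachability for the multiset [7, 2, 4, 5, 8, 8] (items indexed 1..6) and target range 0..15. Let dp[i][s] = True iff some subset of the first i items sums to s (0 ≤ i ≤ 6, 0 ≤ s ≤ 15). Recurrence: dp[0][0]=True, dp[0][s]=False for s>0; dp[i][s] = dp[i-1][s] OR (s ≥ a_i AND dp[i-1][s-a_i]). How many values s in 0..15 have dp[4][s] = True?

i\s   0   1   2   3   4   5   6   7   8   9  10  11  12  13  14  15
  0   T   F   F   F   F   F   F   F   F   F   F   F   F   F   F   F
  1   T   F   F   F   F   F   F   T   F   F   F   F   F   F   F   F
  2   T   F   T   F   F   F   F   T   F   T   F   F   F   F   F   F
  3   T   F   T   F   T   F   T   T   F   T   F   T   F   T   F   F
  4   T   F   T   F   T   T   T   T   F   T   F   T   T   T   T   F
  5   T   F   T   F   T   T   T   T   T   T   T   T   T   T   T   T
  6   T   F   T   F   T   T   T   T   T   T   T   T   T   T   T   T

11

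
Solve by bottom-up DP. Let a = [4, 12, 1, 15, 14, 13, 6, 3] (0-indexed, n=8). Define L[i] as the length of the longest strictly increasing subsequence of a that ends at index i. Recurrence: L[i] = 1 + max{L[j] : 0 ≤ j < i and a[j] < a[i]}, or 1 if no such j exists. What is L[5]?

   i    0    1    2    3    4    5    6    7
a[i]    4   12    1   15   14   13    6    3
L[i]    1    2    1    3    3    3    2    2

3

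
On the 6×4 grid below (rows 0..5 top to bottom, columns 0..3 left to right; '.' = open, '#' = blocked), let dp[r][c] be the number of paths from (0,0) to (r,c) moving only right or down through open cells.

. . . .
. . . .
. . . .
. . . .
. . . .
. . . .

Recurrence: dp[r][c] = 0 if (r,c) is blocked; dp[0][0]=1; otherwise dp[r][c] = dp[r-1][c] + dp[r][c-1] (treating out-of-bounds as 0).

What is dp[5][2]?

21

r\c   0   1   2   3
  0   1   1   1   1
  1   1   2   3   4
  2   1   3   6  10
  3   1   4  10  20
  4   1   5  15  35
  5   1   6  21  56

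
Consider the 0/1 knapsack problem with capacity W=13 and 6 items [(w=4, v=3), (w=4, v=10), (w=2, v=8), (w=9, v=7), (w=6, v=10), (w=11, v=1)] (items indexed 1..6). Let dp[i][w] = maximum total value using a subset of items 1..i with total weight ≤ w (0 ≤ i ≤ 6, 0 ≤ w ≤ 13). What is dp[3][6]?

i\w   0   1   2   3   4   5   6   7   8   9  10  11  12  13
  0   0   0   0   0   0   0   0   0   0   0   0   0   0   0
  1   0   0   0   0   3   3   3   3   3   3   3   3   3   3
  2   0   0   0   0  10  10  10  10  13  13  13  13  13  13
  3   0   0   8   8  10  10  18  18  18  18  21  21  21  21
  4   0   0   8   8  10  10  18  18  18  18  21  21  21  21
  5   0   0   8   8  10  10  18  18  18  18  21  21  28  28
  6   0   0   8   8  10  10  18  18  18  18  21  21  28  28

18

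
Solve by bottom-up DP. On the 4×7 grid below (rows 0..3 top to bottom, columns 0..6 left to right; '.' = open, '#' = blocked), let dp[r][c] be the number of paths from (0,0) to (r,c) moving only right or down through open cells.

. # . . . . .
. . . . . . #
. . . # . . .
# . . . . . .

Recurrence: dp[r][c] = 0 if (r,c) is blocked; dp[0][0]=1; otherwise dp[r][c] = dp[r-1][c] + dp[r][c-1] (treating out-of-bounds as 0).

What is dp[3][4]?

6

r\c   0   1   2   3   4   5   6
  0   1   0   0   0   0   0   0
  1   1   1   1   1   1   1   0
  2   1   2   3   0   1   2   2
  3   0   2   5   5   6   8  10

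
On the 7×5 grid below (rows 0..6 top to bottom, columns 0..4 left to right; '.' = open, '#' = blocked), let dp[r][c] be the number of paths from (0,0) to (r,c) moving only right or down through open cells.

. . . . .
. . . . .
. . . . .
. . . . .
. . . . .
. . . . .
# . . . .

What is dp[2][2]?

r\c   0   1   2   3   4
  0   1   1   1   1   1
  1   1   2   3   4   5
  2   1   3   6  10  15
  3   1   4  10  20  35
  4   1   5  15  35  70
  5   1   6  21  56 126
  6   0   6  27  83 209

6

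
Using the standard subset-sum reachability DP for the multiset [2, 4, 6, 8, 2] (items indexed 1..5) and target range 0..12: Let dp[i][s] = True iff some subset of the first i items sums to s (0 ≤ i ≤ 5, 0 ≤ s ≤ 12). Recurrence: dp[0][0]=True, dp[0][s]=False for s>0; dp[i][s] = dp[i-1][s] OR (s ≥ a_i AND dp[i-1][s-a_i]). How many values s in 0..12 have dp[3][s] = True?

7

i\s   0   1   2   3   4   5   6   7   8   9  10  11  12
  0   T   F   F   F   F   F   F   F   F   F   F   F   F
  1   T   F   T   F   F   F   F   F   F   F   F   F   F
  2   T   F   T   F   T   F   T   F   F   F   F   F   F
  3   T   F   T   F   T   F   T   F   T   F   T   F   T
  4   T   F   T   F   T   F   T   F   T   F   T   F   T
  5   T   F   T   F   T   F   T   F   T   F   T   F   T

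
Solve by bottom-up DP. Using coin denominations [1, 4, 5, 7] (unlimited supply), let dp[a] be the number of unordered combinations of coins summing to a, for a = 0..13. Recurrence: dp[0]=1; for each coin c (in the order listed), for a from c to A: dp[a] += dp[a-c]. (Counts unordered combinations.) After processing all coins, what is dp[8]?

5

after  coin     0     1     2     3     4     5     6     7     8     9    10    11    12    13
          1     1     1     1     1     1     1     1     1     1     1     1     1     1     1
          4     1     1     1     1     2     2     2     2     3     3     3     3     4     4
          5     1     1     1     1     2     3     3     3     4     5     6     6     7     8
          7     1     1     1     1     2     3     3     4     5     6     7     8    10    11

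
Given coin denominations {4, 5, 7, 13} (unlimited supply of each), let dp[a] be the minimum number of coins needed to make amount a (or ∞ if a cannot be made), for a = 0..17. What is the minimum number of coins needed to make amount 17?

 a  0  1  2  3  4  5  6  7  8  9 10 11 12 13 14 15 16 17
dp  0  -  -  -  1  1  -  1  2  2  2  2  2  1  2  3  3  2
(- denotes ∞ / unreachable)

2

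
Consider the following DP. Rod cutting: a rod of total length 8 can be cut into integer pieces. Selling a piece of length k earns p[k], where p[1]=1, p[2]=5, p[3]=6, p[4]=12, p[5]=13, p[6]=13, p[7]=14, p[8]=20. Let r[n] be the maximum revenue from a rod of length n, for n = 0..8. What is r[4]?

   n    0    1    2    3    4    5    6    7    8
r[n]    0    1    5    6   12   13   17   18   24

12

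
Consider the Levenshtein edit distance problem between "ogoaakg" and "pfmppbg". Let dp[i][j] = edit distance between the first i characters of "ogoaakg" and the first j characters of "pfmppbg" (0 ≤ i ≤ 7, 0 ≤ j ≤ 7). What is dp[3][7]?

   ''  p  f  m  p  p  b  g
''  0  1  2  3  4  5  6  7
 o  1  1  2  3  4  5  6  7
 g  2  2  2  3  4  5  6  6
 o  3  3  3  3  4  5  6  7
 a  4  4  4  4  4  5  6  7
 a  5  5  5  5  5  5  6  7
 k  6  6  6  6  6  6  6  7
 g  7  7  7  7  7  7  7  6

7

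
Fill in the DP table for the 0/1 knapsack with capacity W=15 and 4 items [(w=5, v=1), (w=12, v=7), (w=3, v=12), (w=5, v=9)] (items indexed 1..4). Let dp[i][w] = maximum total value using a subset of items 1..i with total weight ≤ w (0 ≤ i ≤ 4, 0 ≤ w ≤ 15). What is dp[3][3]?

12

i\w   0   1   2   3   4   5   6   7   8   9  10  11  12  13  14  15
  0   0   0   0   0   0   0   0   0   0   0   0   0   0   0   0   0
  1   0   0   0   0   0   1   1   1   1   1   1   1   1   1   1   1
  2   0   0   0   0   0   1   1   1   1   1   1   1   7   7   7   7
  3   0   0   0  12  12  12  12  12  13  13  13  13  13  13  13  19
  4   0   0   0  12  12  12  12  12  21  21  21  21  21  22  22  22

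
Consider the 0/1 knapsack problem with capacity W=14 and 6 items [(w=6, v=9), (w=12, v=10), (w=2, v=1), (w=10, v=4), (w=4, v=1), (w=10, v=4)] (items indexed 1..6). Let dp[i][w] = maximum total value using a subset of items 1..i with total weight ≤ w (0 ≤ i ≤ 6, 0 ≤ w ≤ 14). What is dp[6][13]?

11

i\w   0   1   2   3   4   5   6   7   8   9  10  11  12  13  14
  0   0   0   0   0   0   0   0   0   0   0   0   0   0   0   0
  1   0   0   0   0   0   0   9   9   9   9   9   9   9   9   9
  2   0   0   0   0   0   0   9   9   9   9   9   9  10  10  10
  3   0   0   1   1   1   1   9   9  10  10  10  10  10  10  11
  4   0   0   1   1   1   1   9   9  10  10  10  10  10  10  11
  5   0   0   1   1   1   1   9   9  10  10  10  10  11  11  11
  6   0   0   1   1   1   1   9   9  10  10  10  10  11  11  11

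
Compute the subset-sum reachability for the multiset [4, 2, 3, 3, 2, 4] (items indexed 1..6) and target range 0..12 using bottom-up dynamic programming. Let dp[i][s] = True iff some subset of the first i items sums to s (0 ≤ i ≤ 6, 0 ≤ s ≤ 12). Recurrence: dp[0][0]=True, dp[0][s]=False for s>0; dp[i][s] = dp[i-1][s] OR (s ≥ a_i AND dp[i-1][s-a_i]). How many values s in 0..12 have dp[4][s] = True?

i\s   0   1   2   3   4   5   6   7   8   9  10  11  12
  0   T   F   F   F   F   F   F   F   F   F   F   F   F
  1   T   F   F   F   T   F   F   F   F   F   F   F   F
  2   T   F   T   F   T   F   T   F   F   F   F   F   F
  3   T   F   T   T   T   T   T   T   F   T   F   F   F
  4   T   F   T   T   T   T   T   T   T   T   T   F   T
  5   T   F   T   T   T   T   T   T   T   T   T   T   T
  6   T   F   T   T   T   T   T   T   T   T   T   T   T

11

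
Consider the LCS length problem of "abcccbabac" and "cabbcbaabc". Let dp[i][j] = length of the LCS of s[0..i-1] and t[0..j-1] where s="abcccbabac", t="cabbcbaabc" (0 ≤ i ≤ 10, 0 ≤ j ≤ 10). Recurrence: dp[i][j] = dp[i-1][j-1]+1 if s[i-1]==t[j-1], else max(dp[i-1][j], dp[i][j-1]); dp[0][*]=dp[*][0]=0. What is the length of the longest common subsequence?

   ''  c  a  b  b  c  b  a  a  b  c
''  0  0  0  0  0  0  0  0  0  0  0
 a  0  0  1  1  1  1  1  1  1  1  1
 b  0  0  1  2  2  2  2  2  2  2  2
 c  0  1  1  2  2  3  3  3  3  3  3
 c  0  1  1  2  2  3  3  3  3  3  4
 c  0  1  1  2  2  3  3  3  3  3  4
 b  0  1  1  2  3  3  4  4  4  4  4
 a  0  1  2  2  3  3  4  5  5  5  5
 b  0  1  2  3  3  3  4  5  5  6  6
 a  0  1  2  3  3  3  4  5  6  6  6
 c  0  1  2  3  3  4  4  5  6  6  7

7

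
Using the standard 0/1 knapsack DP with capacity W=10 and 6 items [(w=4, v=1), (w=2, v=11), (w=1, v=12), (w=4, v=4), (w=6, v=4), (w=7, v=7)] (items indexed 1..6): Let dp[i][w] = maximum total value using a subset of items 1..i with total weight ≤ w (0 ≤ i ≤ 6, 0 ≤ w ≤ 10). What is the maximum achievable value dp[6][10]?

i\w   0   1   2   3   4   5   6   7   8   9  10
  0   0   0   0   0   0   0   0   0   0   0   0
  1   0   0   0   0   1   1   1   1   1   1   1
  2   0   0  11  11  11  11  12  12  12  12  12
  3   0  12  12  23  23  23  23  24  24  24  24
  4   0  12  12  23  23  23  23  27  27  27  27
  5   0  12  12  23  23  23  23  27  27  27  27
  6   0  12  12  23  23  23  23  27  27  27  30

30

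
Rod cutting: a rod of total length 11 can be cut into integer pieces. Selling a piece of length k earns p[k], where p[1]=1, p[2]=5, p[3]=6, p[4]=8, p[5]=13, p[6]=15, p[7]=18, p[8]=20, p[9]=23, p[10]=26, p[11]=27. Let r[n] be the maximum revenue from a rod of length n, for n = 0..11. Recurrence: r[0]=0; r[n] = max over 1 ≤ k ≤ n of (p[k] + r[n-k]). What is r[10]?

   n    0    1    2    3    4    5    6    7    8    9   10   11
r[n]    0    1    5    6   10   13   15   18   20   23   26   28

26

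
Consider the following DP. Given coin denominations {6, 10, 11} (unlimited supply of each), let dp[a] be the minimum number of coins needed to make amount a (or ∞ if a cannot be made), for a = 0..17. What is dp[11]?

 a  0  1  2  3  4  5  6  7  8  9 10 11 12 13 14 15 16 17
dp  0  -  -  -  -  -  1  -  -  -  1  1  2  -  -  -  2  2
(- denotes ∞ / unreachable)

1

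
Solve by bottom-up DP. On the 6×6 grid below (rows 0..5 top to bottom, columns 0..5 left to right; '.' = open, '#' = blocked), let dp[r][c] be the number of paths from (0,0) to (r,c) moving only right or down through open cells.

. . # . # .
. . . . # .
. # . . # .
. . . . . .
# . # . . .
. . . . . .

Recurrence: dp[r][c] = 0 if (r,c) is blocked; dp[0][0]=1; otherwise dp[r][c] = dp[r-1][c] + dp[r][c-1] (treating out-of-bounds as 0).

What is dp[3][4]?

r\c   0   1   2   3   4   5
  0   1   1   0   0   0   0
  1   1   2   2   2   0   0
  2   1   0   2   4   0   0
  3   1   1   3   7   7   7
  4   0   1   0   7  14  21
  5   0   1   1   8  22  43

7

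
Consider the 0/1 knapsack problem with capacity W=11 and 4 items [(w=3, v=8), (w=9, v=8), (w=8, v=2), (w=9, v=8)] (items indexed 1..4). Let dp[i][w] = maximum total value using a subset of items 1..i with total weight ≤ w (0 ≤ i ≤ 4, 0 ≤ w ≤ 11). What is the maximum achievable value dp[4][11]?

10

i\w   0   1   2   3   4   5   6   7   8   9  10  11
  0   0   0   0   0   0   0   0   0   0   0   0   0
  1   0   0   0   8   8   8   8   8   8   8   8   8
  2   0   0   0   8   8   8   8   8   8   8   8   8
  3   0   0   0   8   8   8   8   8   8   8   8  10
  4   0   0   0   8   8   8   8   8   8   8   8  10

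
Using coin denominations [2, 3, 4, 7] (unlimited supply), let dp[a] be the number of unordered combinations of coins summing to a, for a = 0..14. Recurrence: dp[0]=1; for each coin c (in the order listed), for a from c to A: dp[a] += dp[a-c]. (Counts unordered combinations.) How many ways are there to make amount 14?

11

after  coin     0     1     2     3     4     5     6     7     8     9    10    11    12    13    14
          2     1     0     1     0     1     0     1     0     1     0     1     0     1     0     1
          3     1     0     1     1     1     1     2     1     2     2     2     2     3     2     3
          4     1     0     1     1     2     1     3     2     4     3     5     4     7     5     8
          7     1     0     1     1     2     1     3     3     4     4     6     6     8     8    11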